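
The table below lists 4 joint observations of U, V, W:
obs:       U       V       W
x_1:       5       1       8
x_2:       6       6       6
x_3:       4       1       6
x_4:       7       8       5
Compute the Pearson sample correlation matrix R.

Step 1 — column means:
  mean(U) = (5 + 6 + 4 + 7) / 4 = 22/4 = 5.5
  mean(V) = (1 + 6 + 1 + 8) / 4 = 16/4 = 4
  mean(W) = (8 + 6 + 6 + 5) / 4 = 25/4 = 6.25

Step 2 — sample variances and covariances s[i,j] = (1/(n-1)) · Σ_k (x_{k,i} - mean_i) · (x_{k,j} - mean_j), with n-1 = 3:
  s[U,U] = ((-0.5)·(-0.5) + (0.5)·(0.5) + (-1.5)·(-1.5) + (1.5)·(1.5)) / 3 = 5/3 = 1.6667
  s[U,V] = ((-0.5)·(-3) + (0.5)·(2) + (-1.5)·(-3) + (1.5)·(4)) / 3 = 13/3 = 4.3333
  s[U,W] = ((-0.5)·(1.75) + (0.5)·(-0.25) + (-1.5)·(-0.25) + (1.5)·(-1.25)) / 3 = -2.5/3 = -0.8333
  s[V,V] = ((-3)·(-3) + (2)·(2) + (-3)·(-3) + (4)·(4)) / 3 = 38/3 = 12.6667
  s[V,W] = ((-3)·(1.75) + (2)·(-0.25) + (-3)·(-0.25) + (4)·(-1.25)) / 3 = -10/3 = -3.3333
  s[W,W] = ((1.75)·(1.75) + (-0.25)·(-0.25) + (-0.25)·(-0.25) + (-1.25)·(-1.25)) / 3 = 4.75/3 = 1.5833
  Sample standard deviations s_i = √(s[i,i]):
  s(U) = √(1.6667) = 1.291
  s(V) = √(12.6667) = 3.559
  s(W) = √(1.5833) = 1.2583

Step 3 — r_{ij} = s_{ij} / (s_i · s_j):
  r[U,U] = 1 (diagonal).
  r[U,V] = 4.3333 / (1.291 · 3.559) = 4.3333 / 4.5947 = 0.9431
  r[U,W] = -0.8333 / (1.291 · 1.2583) = -0.8333 / 1.6245 = -0.513
  r[V,V] = 1 (diagonal).
  r[V,W] = -3.3333 / (3.559 · 1.2583) = -3.3333 / 4.4783 = -0.7443
  r[W,W] = 1 (diagonal).

R is symmetric with unit diagonal. Assembling:

R = [[1, 0.9431, -0.513],
 [0.9431, 1, -0.7443],
 [-0.513, -0.7443, 1]]


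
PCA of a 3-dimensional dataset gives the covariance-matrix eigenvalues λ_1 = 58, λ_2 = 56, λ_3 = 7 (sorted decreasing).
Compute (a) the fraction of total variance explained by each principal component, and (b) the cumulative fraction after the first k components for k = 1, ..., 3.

Step 1 — total variance = trace(Sigma) = Σ λ_i = 58 + 56 + 7 = 121.

Step 2 — fraction explained by component i = λ_i / Σ λ:
  PC1: 58/121 = 0.4793
  PC2: 56/121 = 0.4628
  PC3: 7/121 = 0.0579

Step 3 — cumulative fraction after k components = (λ_1 + ... + λ_k) / Σ λ:
  k = 1: 58/121 = 0.4793
  k = 2: (58 + 56)/121 = 114/121 = 0.9421
  k = 3: (58 + 56 + 7)/121 = 121/121 = 1

Summary (fraction, with percent):

explained: PC1 0.4793 (47.93%), PC2 0.4628 (46.28%), PC3 0.0579 (5.79%);  cumulative: 0.4793, 0.9421, 1


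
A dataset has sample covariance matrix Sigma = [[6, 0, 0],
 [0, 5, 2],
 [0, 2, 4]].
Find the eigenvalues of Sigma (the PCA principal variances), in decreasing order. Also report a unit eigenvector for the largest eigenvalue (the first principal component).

Step 1 — characteristic polynomial p(λ) = det(λI - Sigma) = λ³ - tr·λ² + c_1·λ - det, where tr = trace, c_1 = sum of the principal 2×2 minors, det = det(Sigma):
  tr = 6 + 5 + 4 = 15,
  c_1 = (6·5 - (0)²) + (6·4 - (0)²) + (5·4 - (2)²) = 30 + 24 + 16 = 70,
  det = 6·(5·4 - (2)²) - (0)·((0)·4 - (2)·(0)) + (0)·((0)·(2) - 5·(0)) = 6·(16) - (0)·(0) + (0)·(0) = 96.
  So p(λ) = λ³ - 15λ² + 70λ - 96.
Step 2 — look for an integer root (rational root theorem: any rational root is an integer divisor of 96). Testing λ = 6:
  p(6) = 216 - 540 + 420 - 96 = 0  ✓
  Dividing out (λ - 6): p(λ) = (λ - 6)(λ² - 9λ + 16).
Step 3 — remaining eigenvalues from the quadratic λ² - 9λ + 16 = 0:
  Δ = 9² - 4·16 = 81 - 64 = 17,  λ = (9 ± √17)/2 = (9 ± 4.1231)/2 ≈ 6.5616 or 2.4384.
  Sorted: λ_1 = 6.5616,  λ_2 = 6,  λ_3 = 2.4384  (check: sum = 15 = tr ✓).

Step 4 — unit eigenvector for λ_1 ≈ 6.5616: v spans the null space of (Sigma - λ_1 I), whose rows are
  r_1 = (-0.5616, 0, 0),  r_2 = (0, -1.5616, 2),  r_3 = (0, 2, -2.5616).
  v is orthogonal to every row, so take v ∝ r_1 × r_2 = ((0)·(2) - (0)·(-1.5616), (0)·(0) - (-0.5616)·(2), (-0.5616)·(-1.5616) - (0)·(0)) ≈ (0, 1.1231, 0.8769).
  Let u = (0, 1.1231, 0.8769).
  ||u|| = √((0)² + (1.1231)² + (0.8769)²) = √(2.0303) ≈ 1.4249,  v_1 = u/||u|| ≈ (0, 0.7882, 0.6154) (||v_1|| = 1).

λ_1 = 6.5616,  λ_2 = 6,  λ_3 = 2.4384;  v_1 ≈ (0, 0.7882, 0.6154)


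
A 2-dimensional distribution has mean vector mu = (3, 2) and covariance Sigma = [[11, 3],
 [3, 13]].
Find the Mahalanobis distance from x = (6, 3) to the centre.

Step 1 — centre the observation: (x - mu) = (3, 1).

Step 2 — invert Sigma. det(Sigma) = 11·13 - (3)² = 134.
  Sigma^{-1} = (1/det) · [[d, -b], [-b, a]] = [[0.097, -0.0224],
 [-0.0224, 0.0821]].

Step 3 — form the quadratic (x - mu)^T · Sigma^{-1} · (x - mu):
  Sigma^{-1} · (x - mu) = (0.2687, 0.0149).
  (x - mu)^T · [Sigma^{-1} · (x - mu)] = (3)·(0.2687) + (1)·(0.0149) = 0.8209.

Step 4 — take square root: d = √(0.8209) ≈ 0.906.

d(x, mu) = √(0.8209) ≈ 0.906


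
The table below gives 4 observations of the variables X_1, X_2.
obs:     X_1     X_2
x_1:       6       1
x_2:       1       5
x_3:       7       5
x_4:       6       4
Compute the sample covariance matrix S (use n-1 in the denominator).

Step 1 — column means:
  mean(X_1) = (6 + 1 + 7 + 6) / 4 = 20/4 = 5
  mean(X_2) = (1 + 5 + 5 + 4) / 4 = 15/4 = 3.75

Step 2 — sample covariance S[i,j] = (1/(n-1)) · Σ_k (x_{k,i} - mean_i) · (x_{k,j} - mean_j), with n-1 = 3.
  S[X_1,X_1] = ((1)·(1) + (-4)·(-4) + (2)·(2) + (1)·(1)) / 3 = 22/3 = 7.3333
  S[X_1,X_2] = ((1)·(-2.75) + (-4)·(1.25) + (2)·(1.25) + (1)·(0.25)) / 3 = -5/3 = -1.6667
  S[X_2,X_2] = ((-2.75)·(-2.75) + (1.25)·(1.25) + (1.25)·(1.25) + (0.25)·(0.25)) / 3 = 10.75/3 = 3.5833

S is symmetric (S[j,i] = S[i,j]). Assembling:

S = [[7.3333, -1.6667],
 [-1.6667, 3.5833]]


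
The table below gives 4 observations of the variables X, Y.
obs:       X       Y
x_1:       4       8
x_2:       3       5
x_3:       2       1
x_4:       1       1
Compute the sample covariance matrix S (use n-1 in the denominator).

Step 1 — column means:
  mean(X) = (4 + 3 + 2 + 1) / 4 = 10/4 = 2.5
  mean(Y) = (8 + 5 + 1 + 1) / 4 = 15/4 = 3.75

Step 2 — sample covariance S[i,j] = (1/(n-1)) · Σ_k (x_{k,i} - mean_i) · (x_{k,j} - mean_j), with n-1 = 3.
  S[X,X] = ((1.5)·(1.5) + (0.5)·(0.5) + (-0.5)·(-0.5) + (-1.5)·(-1.5)) / 3 = 5/3 = 1.6667
  S[X,Y] = ((1.5)·(4.25) + (0.5)·(1.25) + (-0.5)·(-2.75) + (-1.5)·(-2.75)) / 3 = 12.5/3 = 4.1667
  S[Y,Y] = ((4.25)·(4.25) + (1.25)·(1.25) + (-2.75)·(-2.75) + (-2.75)·(-2.75)) / 3 = 34.75/3 = 11.5833

S is symmetric (S[j,i] = S[i,j]). Assembling:

S = [[1.6667, 4.1667],
 [4.1667, 11.5833]]


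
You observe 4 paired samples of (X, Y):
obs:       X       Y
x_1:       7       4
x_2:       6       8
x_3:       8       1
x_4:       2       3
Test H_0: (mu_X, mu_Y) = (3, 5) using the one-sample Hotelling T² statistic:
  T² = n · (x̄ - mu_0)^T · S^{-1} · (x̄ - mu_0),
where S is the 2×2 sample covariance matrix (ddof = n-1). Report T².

Step 1 — sample mean vector:
  mean(X) = (7 + 6 + 8 + 2) / 4 = 23/4 = 5.75
  mean(Y) = (4 + 8 + 1 + 3) / 4 = 16/4 = 4
  x̄ = (5.75, 4),  deviation x̄ - mu_0 = (5.75, 4) - (3, 5) = (2.75, -1).

Step 2 — sample covariance matrix, S[i,j] = (1/(n-1)) · Σ_k (x_{k,i} - mean_i) · (x_{k,j} - mean_j), divisor n-1 = 3:
  S[X,X] = ((1.25)·(1.25) + (0.25)·(0.25) + (2.25)·(2.25) + (-3.75)·(-3.75)) / 3 = 20.75/3 = 6.9167
  S[X,Y] = ((1.25)·(0) + (0.25)·(4) + (2.25)·(-3) + (-3.75)·(-1)) / 3 = -2/3 = -0.6667
  S[Y,Y] = ((0)·(0) + (4)·(4) + (-3)·(-3) + (-1)·(-1)) / 3 = 26/3 = 8.6667
  S = [[6.9167, -0.6667],
 [-0.6667, 8.6667]].

Step 3 — invert S. det(S) = 6.9167·8.6667 - (-0.6667)² = 59.5.
  S^{-1} = (1/det) · [[d, -b], [-b, a]] = [[0.1457, 0.0112],
 [0.0112, 0.1162]].

Step 4 — quadratic form (x̄ - mu_0)^T · S^{-1} · (x̄ - mu_0):
  S^{-1} · (x̄ - mu_0) = (0.3894, -0.0854),
  (x̄ - mu_0)^T · [...] = (2.75)·(0.3894) + (-1)·(-0.0854) = 1.1562.

Step 5 — scale by n: T² = 4 · 1.1562 = 4.6246.

T² ≈ 4.6246


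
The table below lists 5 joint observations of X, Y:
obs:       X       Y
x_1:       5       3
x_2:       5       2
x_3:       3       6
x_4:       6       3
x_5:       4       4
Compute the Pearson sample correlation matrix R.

Step 1 — column means:
  mean(X) = (5 + 5 + 3 + 6 + 4) / 5 = 23/5 = 4.6
  mean(Y) = (3 + 2 + 6 + 3 + 4) / 5 = 18/5 = 3.6

Step 2 — sample variances and covariances s[i,j] = (1/(n-1)) · Σ_k (x_{k,i} - mean_i) · (x_{k,j} - mean_j), with n-1 = 4:
  s[X,X] = ((0.4)·(0.4) + (0.4)·(0.4) + (-1.6)·(-1.6) + (1.4)·(1.4) + (-0.6)·(-0.6)) / 4 = 5.2/4 = 1.3
  s[X,Y] = ((0.4)·(-0.6) + (0.4)·(-1.6) + (-1.6)·(2.4) + (1.4)·(-0.6) + (-0.6)·(0.4)) / 4 = -5.8/4 = -1.45
  s[Y,Y] = ((-0.6)·(-0.6) + (-1.6)·(-1.6) + (2.4)·(2.4) + (-0.6)·(-0.6) + (0.4)·(0.4)) / 4 = 9.2/4 = 2.3
  Sample standard deviations s_i = √(s[i,i]):
  s(X) = √(1.3) = 1.1402
  s(Y) = √(2.3) = 1.5166

Step 3 — r_{ij} = s_{ij} / (s_i · s_j):
  r[X,X] = 1 (diagonal).
  r[X,Y] = -1.45 / (1.1402 · 1.5166) = -1.45 / 1.7292 = -0.8386
  r[Y,Y] = 1 (diagonal).

R is symmetric with unit diagonal. Assembling:

R = [[1, -0.8386],
 [-0.8386, 1]]


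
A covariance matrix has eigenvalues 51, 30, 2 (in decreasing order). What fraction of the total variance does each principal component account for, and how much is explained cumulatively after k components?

Step 1 — total variance = trace(Sigma) = Σ λ_i = 51 + 30 + 2 = 83.

Step 2 — fraction explained by component i = λ_i / Σ λ:
  PC1: 51/83 = 0.6145
  PC2: 30/83 = 0.3614
  PC3: 2/83 = 0.0241

Step 3 — cumulative fraction after k components = (λ_1 + ... + λ_k) / Σ λ:
  k = 1: 51/83 = 0.6145
  k = 2: (51 + 30)/83 = 81/83 = 0.9759
  k = 3: (51 + 30 + 2)/83 = 83/83 = 1

Summary (fraction, with percent):

explained: PC1 0.6145 (61.45%), PC2 0.3614 (36.14%), PC3 0.0241 (2.41%);  cumulative: 0.6145, 0.9759, 1


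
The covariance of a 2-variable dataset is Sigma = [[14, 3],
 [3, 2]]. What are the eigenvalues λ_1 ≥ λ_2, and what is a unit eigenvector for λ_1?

Step 1 — characteristic polynomial of 2×2 Sigma:
  det(Sigma - λI) = λ² - trace · λ + det = 0.
  trace = 14 + 2 = 16, det = 14·2 - (3)² = 19.
Step 2 — discriminant:
  Δ = trace² - 4·det = 256 - 76 = 180.
Step 3 — eigenvalues:
  λ = (trace ± √Δ)/2 = (16 ± 13.4164)/2,
  λ_1 = 14.7082,  λ_2 = 1.2918.

Step 4 — unit eigenvector for λ_1: solve (Sigma - λ_1 I)v = 0. First row:
  (14 - 14.7082)·v_x + (3)·v_y = 0, i.e. (-0.7082)·v_x + (3)·v_y = 0,
  so v ∝ (b, λ_1 - a) = (3, 0.7082) = u.
  ||u|| = √((3)² + (0.7082)²) = √(9.5016) ≈ 3.0825,
  v_1 = u/||u|| ≈ (0.9732, 0.2298) (||v_1|| = 1).

λ_1 = 14.7082,  λ_2 = 1.2918;  v_1 ≈ (0.9732, 0.2298)


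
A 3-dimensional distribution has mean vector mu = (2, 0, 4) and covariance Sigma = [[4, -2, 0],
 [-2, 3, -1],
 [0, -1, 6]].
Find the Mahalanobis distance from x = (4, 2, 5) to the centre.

Step 1 — centre the observation: (x - mu) = (2, 2, 1).

Step 2 — invert Sigma (cofactor / det for 3×3, or solve directly):
  Sigma^{-1} = [[0.3864, 0.2727, 0.0455],
 [0.2727, 0.5455, 0.0909],
 [0.0455, 0.0909, 0.1818]].

Step 3 — form the quadratic (x - mu)^T · Sigma^{-1} · (x - mu):
  Sigma^{-1} · (x - mu) = (1.3636, 1.7273, 0.4545).
  (x - mu)^T · [Sigma^{-1} · (x - mu)] = (2)·(1.3636) + (2)·(1.7273) + (1)·(0.4545) = 6.6364.

Step 4 — take square root: d = √(6.6364) ≈ 2.5761.

d(x, mu) = √(6.6364) ≈ 2.5761


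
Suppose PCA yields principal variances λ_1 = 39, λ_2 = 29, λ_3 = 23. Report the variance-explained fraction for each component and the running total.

Step 1 — total variance = trace(Sigma) = Σ λ_i = 39 + 29 + 23 = 91.

Step 2 — fraction explained by component i = λ_i / Σ λ:
  PC1: 39/91 = 0.4286
  PC2: 29/91 = 0.3187
  PC3: 23/91 = 0.2527

Step 3 — cumulative fraction after k components = (λ_1 + ... + λ_k) / Σ λ:
  k = 1: 39/91 = 0.4286
  k = 2: (39 + 29)/91 = 68/91 = 0.7473
  k = 3: (39 + 29 + 23)/91 = 91/91 = 1

Summary (fraction, with percent):

explained: PC1 0.4286 (42.86%), PC2 0.3187 (31.87%), PC3 0.2527 (25.27%);  cumulative: 0.4286, 0.7473, 1


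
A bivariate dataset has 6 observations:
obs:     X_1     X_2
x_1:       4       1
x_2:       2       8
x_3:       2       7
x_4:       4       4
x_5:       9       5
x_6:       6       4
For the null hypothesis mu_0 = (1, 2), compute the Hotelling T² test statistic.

Step 1 — sample mean vector:
  mean(X_1) = (4 + 2 + 2 + 4 + 9 + 6) / 6 = 27/6 = 4.5
  mean(X_2) = (1 + 8 + 7 + 4 + 5 + 4) / 6 = 29/6 = 4.8333
  x̄ = (4.5, 4.8333),  deviation x̄ - mu_0 = (4.5, 4.8333) - (1, 2) = (3.5, 2.8333).

Step 2 — sample covariance matrix, S[i,j] = (1/(n-1)) · Σ_k (x_{k,i} - mean_i) · (x_{k,j} - mean_j), divisor n-1 = 5:
  S[X_1,X_1] = ((-0.5)·(-0.5) + (-2.5)·(-2.5) + (-2.5)·(-2.5) + (-0.5)·(-0.5) + (4.5)·(4.5) + (1.5)·(1.5)) / 5 = 35.5/5 = 7.1
  S[X_1,X_2] = ((-0.5)·(-3.8333) + (-2.5)·(3.1667) + (-2.5)·(2.1667) + (-0.5)·(-0.8333) + (4.5)·(0.1667) + (1.5)·(-0.8333)) / 5 = -11.5/5 = -2.3
  S[X_2,X_2] = ((-3.8333)·(-3.8333) + (3.1667)·(3.1667) + (2.1667)·(2.1667) + (-0.8333)·(-0.8333) + (0.1667)·(0.1667) + (-0.8333)·(-0.8333)) / 5 = 30.8333/5 = 6.1667
  S = [[7.1, -2.3],
 [-2.3, 6.1667]].

Step 3 — invert S. det(S) = 7.1·6.1667 - (-2.3)² = 38.4933.
  S^{-1} = (1/det) · [[d, -b], [-b, a]] = [[0.1602, 0.0598],
 [0.0598, 0.1844]].

Step 4 — quadratic form (x̄ - mu_0)^T · S^{-1} · (x̄ - mu_0):
  S^{-1} · (x̄ - mu_0) = (0.73, 0.7317),
  (x̄ - mu_0)^T · [...] = (3.5)·(0.73) + (2.8333)·(0.7317) = 4.6282.

Step 5 — scale by n: T² = 6 · 4.6282 = 27.7693.

T² ≈ 27.7693


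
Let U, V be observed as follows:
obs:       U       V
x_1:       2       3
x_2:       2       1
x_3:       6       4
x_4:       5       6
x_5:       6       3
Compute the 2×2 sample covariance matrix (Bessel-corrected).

Step 1 — column means:
  mean(U) = (2 + 2 + 6 + 5 + 6) / 5 = 21/5 = 4.2
  mean(V) = (3 + 1 + 4 + 6 + 3) / 5 = 17/5 = 3.4

Step 2 — sample covariance S[i,j] = (1/(n-1)) · Σ_k (x_{k,i} - mean_i) · (x_{k,j} - mean_j), with n-1 = 4.
  S[U,U] = ((-2.2)·(-2.2) + (-2.2)·(-2.2) + (1.8)·(1.8) + (0.8)·(0.8) + (1.8)·(1.8)) / 4 = 16.8/4 = 4.2
  S[U,V] = ((-2.2)·(-0.4) + (-2.2)·(-2.4) + (1.8)·(0.6) + (0.8)·(2.6) + (1.8)·(-0.4)) / 4 = 8.6/4 = 2.15
  S[V,V] = ((-0.4)·(-0.4) + (-2.4)·(-2.4) + (0.6)·(0.6) + (2.6)·(2.6) + (-0.4)·(-0.4)) / 4 = 13.2/4 = 3.3

S is symmetric (S[j,i] = S[i,j]). Assembling:

S = [[4.2, 2.15],
 [2.15, 3.3]]


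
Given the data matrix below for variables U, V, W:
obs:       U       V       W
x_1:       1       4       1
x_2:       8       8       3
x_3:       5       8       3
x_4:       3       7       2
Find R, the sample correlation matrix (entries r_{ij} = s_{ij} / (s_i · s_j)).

Step 1 — column means:
  mean(U) = (1 + 8 + 5 + 3) / 4 = 17/4 = 4.25
  mean(V) = (4 + 8 + 8 + 7) / 4 = 27/4 = 6.75
  mean(W) = (1 + 3 + 3 + 2) / 4 = 9/4 = 2.25

Step 2 — sample variances and covariances s[i,j] = (1/(n-1)) · Σ_k (x_{k,i} - mean_i) · (x_{k,j} - mean_j), with n-1 = 3:
  s[U,U] = ((-3.25)·(-3.25) + (3.75)·(3.75) + (0.75)·(0.75) + (-1.25)·(-1.25)) / 3 = 26.75/3 = 8.9167
  s[U,V] = ((-3.25)·(-2.75) + (3.75)·(1.25) + (0.75)·(1.25) + (-1.25)·(0.25)) / 3 = 14.25/3 = 4.75
  s[U,W] = ((-3.25)·(-1.25) + (3.75)·(0.75) + (0.75)·(0.75) + (-1.25)·(-0.25)) / 3 = 7.75/3 = 2.5833
  s[V,V] = ((-2.75)·(-2.75) + (1.25)·(1.25) + (1.25)·(1.25) + (0.25)·(0.25)) / 3 = 10.75/3 = 3.5833
  s[V,W] = ((-2.75)·(-1.25) + (1.25)·(0.75) + (1.25)·(0.75) + (0.25)·(-0.25)) / 3 = 5.25/3 = 1.75
  s[W,W] = ((-1.25)·(-1.25) + (0.75)·(0.75) + (0.75)·(0.75) + (-0.25)·(-0.25)) / 3 = 2.75/3 = 0.9167
  Sample standard deviations s_i = √(s[i,i]):
  s(U) = √(8.9167) = 2.9861
  s(V) = √(3.5833) = 1.893
  s(W) = √(0.9167) = 0.9574

Step 3 — r_{ij} = s_{ij} / (s_i · s_j):
  r[U,U] = 1 (diagonal).
  r[U,V] = 4.75 / (2.9861 · 1.893) = 4.75 / 5.6526 = 0.8403
  r[U,W] = 2.5833 / (2.9861 · 0.9574) = 2.5833 / 2.859 = 0.9036
  r[V,V] = 1 (diagonal).
  r[V,W] = 1.75 / (1.893 · 0.9574) = 1.75 / 1.8124 = 0.9656
  r[W,W] = 1 (diagonal).

R is symmetric with unit diagonal. Assembling:

R = [[1, 0.8403, 0.9036],
 [0.8403, 1, 0.9656],
 [0.9036, 0.9656, 1]]


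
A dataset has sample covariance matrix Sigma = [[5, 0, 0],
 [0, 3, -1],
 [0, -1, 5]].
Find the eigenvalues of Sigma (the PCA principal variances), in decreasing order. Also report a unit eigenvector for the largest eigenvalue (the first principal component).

Step 1 — characteristic polynomial p(λ) = det(λI - Sigma) = λ³ - tr·λ² + c_1·λ - det, where tr = trace, c_1 = sum of the principal 2×2 minors, det = det(Sigma):
  tr = 5 + 3 + 5 = 13,
  c_1 = (5·3 - (0)²) + (5·5 - (0)²) + (3·5 - (-1)²) = 15 + 25 + 14 = 54,
  det = 5·(3·5 - (-1)²) - (0)·((0)·5 - (-1)·(0)) + (0)·((0)·(-1) - 3·(0)) = 5·(14) - (0)·(0) + (0)·(0) = 70.
  So p(λ) = λ³ - 13λ² + 54λ - 70.
Step 2 — look for an integer root (rational root theorem: any rational root is an integer divisor of 70). Testing λ = 5:
  p(5) = 125 - 325 + 270 - 70 = 0  ✓
  Dividing out (λ - 5): p(λ) = (λ - 5)(λ² - 8λ + 14).
Step 3 — remaining eigenvalues from the quadratic λ² - 8λ + 14 = 0:
  Δ = 8² - 4·14 = 64 - 56 = 8,  λ = (8 ± √8)/2 = (8 ± 2.8284)/2 ≈ 5.4142 or 2.5858.
  Sorted: λ_1 = 5.4142,  λ_2 = 5,  λ_3 = 2.5858  (check: sum = 13 = tr ✓).

Step 4 — unit eigenvector for λ_1 ≈ 5.4142: v spans the null space of (Sigma - λ_1 I), whose rows are
  r_1 = (-0.4142, 0, 0),  r_2 = (0, -2.4142, -1),  r_3 = (0, -1, -0.4142).
  v is orthogonal to every row, so take v ∝ r_1 × r_2 = ((0)·(-1) - (0)·(-2.4142), (0)·(0) - (-0.4142)·(-1), (-0.4142)·(-2.4142) - (0)·(0)) ≈ (0, -0.4142, 1).
  Rescale (multiply by -1 so the first nonzero entry is positive): u = (0, 0.4142, -1).
  ||u|| = √((0)² + (0.4142)² + (-1)²) = √(1.1716) ≈ 1.0824,  v_1 = u/||u|| ≈ (0, 0.3827, -0.9239) (||v_1|| = 1).

λ_1 = 5.4142,  λ_2 = 5,  λ_3 = 2.5858;  v_1 ≈ (0, 0.3827, -0.9239)


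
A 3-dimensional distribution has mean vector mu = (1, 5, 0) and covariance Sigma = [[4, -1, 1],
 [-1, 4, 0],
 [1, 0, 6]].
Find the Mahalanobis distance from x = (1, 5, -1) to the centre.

Step 1 — centre the observation: (x - mu) = (0, 0, -1).

Step 2 — invert Sigma (cofactor / det for 3×3, or solve directly):
  Sigma^{-1} = [[0.2791, 0.0698, -0.0465],
 [0.0698, 0.2674, -0.0116],
 [-0.0465, -0.0116, 0.1744]].

Step 3 — form the quadratic (x - mu)^T · Sigma^{-1} · (x - mu):
  Sigma^{-1} · (x - mu) = (0.0465, 0.0116, -0.1744).
  (x - mu)^T · [Sigma^{-1} · (x - mu)] = (0)·(0.0465) + (0)·(0.0116) + (-1)·(-0.1744) = 0.1744.

Step 4 — take square root: d = √(0.1744) ≈ 0.4176.

d(x, mu) = √(0.1744) ≈ 0.4176


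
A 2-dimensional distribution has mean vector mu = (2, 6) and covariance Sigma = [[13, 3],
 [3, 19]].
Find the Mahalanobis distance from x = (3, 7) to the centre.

Step 1 — centre the observation: (x - mu) = (1, 1).

Step 2 — invert Sigma. det(Sigma) = 13·19 - (3)² = 238.
  Sigma^{-1} = (1/det) · [[d, -b], [-b, a]] = [[0.0798, -0.0126],
 [-0.0126, 0.0546]].

Step 3 — form the quadratic (x - mu)^T · Sigma^{-1} · (x - mu):
  Sigma^{-1} · (x - mu) = (0.0672, 0.042).
  (x - mu)^T · [Sigma^{-1} · (x - mu)] = (1)·(0.0672) + (1)·(0.042) = 0.1092.

Step 4 — take square root: d = √(0.1092) ≈ 0.3305.

d(x, mu) = √(0.1092) ≈ 0.3305


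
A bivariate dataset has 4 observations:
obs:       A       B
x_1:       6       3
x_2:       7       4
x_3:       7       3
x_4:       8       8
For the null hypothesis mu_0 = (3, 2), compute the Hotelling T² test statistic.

Step 1 — sample mean vector:
  mean(A) = (6 + 7 + 7 + 8) / 4 = 28/4 = 7
  mean(B) = (3 + 4 + 3 + 8) / 4 = 18/4 = 4.5
  x̄ = (7, 4.5),  deviation x̄ - mu_0 = (7, 4.5) - (3, 2) = (4, 2.5).

Step 2 — sample covariance matrix, S[i,j] = (1/(n-1)) · Σ_k (x_{k,i} - mean_i) · (x_{k,j} - mean_j), divisor n-1 = 3:
  S[A,A] = ((-1)·(-1) + (0)·(0) + (0)·(0) + (1)·(1)) / 3 = 2/3 = 0.6667
  S[A,B] = ((-1)·(-1.5) + (0)·(-0.5) + (0)·(-1.5) + (1)·(3.5)) / 3 = 5/3 = 1.6667
  S[B,B] = ((-1.5)·(-1.5) + (-0.5)·(-0.5) + (-1.5)·(-1.5) + (3.5)·(3.5)) / 3 = 17/3 = 5.6667
  S = [[0.6667, 1.6667],
 [1.6667, 5.6667]].

Step 3 — invert S. det(S) = 0.6667·5.6667 - (1.6667)² = 1.
  S^{-1} = (1/det) · [[d, -b], [-b, a]] = [[5.6667, -1.6667],
 [-1.6667, 0.6667]].

Step 4 — quadratic form (x̄ - mu_0)^T · S^{-1} · (x̄ - mu_0):
  S^{-1} · (x̄ - mu_0) = (18.5, -5),
  (x̄ - mu_0)^T · [...] = (4)·(18.5) + (2.5)·(-5) = 61.5.

Step 5 — scale by n: T² = 4 · 61.5 = 246.

T² ≈ 246


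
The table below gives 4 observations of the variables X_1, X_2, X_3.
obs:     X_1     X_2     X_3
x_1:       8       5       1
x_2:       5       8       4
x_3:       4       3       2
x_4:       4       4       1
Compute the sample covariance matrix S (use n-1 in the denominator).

Step 1 — column means:
  mean(X_1) = (8 + 5 + 4 + 4) / 4 = 21/4 = 5.25
  mean(X_2) = (5 + 8 + 3 + 4) / 4 = 20/4 = 5
  mean(X_3) = (1 + 4 + 2 + 1) / 4 = 8/4 = 2

Step 2 — sample covariance S[i,j] = (1/(n-1)) · Σ_k (x_{k,i} - mean_i) · (x_{k,j} - mean_j), with n-1 = 3.
  S[X_1,X_1] = ((2.75)·(2.75) + (-0.25)·(-0.25) + (-1.25)·(-1.25) + (-1.25)·(-1.25)) / 3 = 10.75/3 = 3.5833
  S[X_1,X_2] = ((2.75)·(0) + (-0.25)·(3) + (-1.25)·(-2) + (-1.25)·(-1)) / 3 = 3/3 = 1
  S[X_1,X_3] = ((2.75)·(-1) + (-0.25)·(2) + (-1.25)·(0) + (-1.25)·(-1)) / 3 = -2/3 = -0.6667
  S[X_2,X_2] = ((0)·(0) + (3)·(3) + (-2)·(-2) + (-1)·(-1)) / 3 = 14/3 = 4.6667
  S[X_2,X_3] = ((0)·(-1) + (3)·(2) + (-2)·(0) + (-1)·(-1)) / 3 = 7/3 = 2.3333
  S[X_3,X_3] = ((-1)·(-1) + (2)·(2) + (0)·(0) + (-1)·(-1)) / 3 = 6/3 = 2

S is symmetric (S[j,i] = S[i,j]). Assembling:

S = [[3.5833, 1, -0.6667],
 [1, 4.6667, 2.3333],
 [-0.6667, 2.3333, 2]]


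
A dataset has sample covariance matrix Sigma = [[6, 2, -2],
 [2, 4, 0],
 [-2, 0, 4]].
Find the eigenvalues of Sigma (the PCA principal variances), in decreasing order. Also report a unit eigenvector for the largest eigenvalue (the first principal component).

Step 1 — characteristic polynomial p(λ) = det(λI - Sigma) = λ³ - tr·λ² + c_1·λ - det, where tr = trace, c_1 = sum of the principal 2×2 minors, det = det(Sigma):
  tr = 6 + 4 + 4 = 14,
  c_1 = (6·4 - (2)²) + (6·4 - (-2)²) + (4·4 - (0)²) = 20 + 20 + 16 = 56,
  det = 6·(4·4 - (0)²) - (2)·((2)·4 - (0)·(-2)) + (-2)·((2)·(0) - 4·(-2)) = 6·(16) - (2)·(8) + (-2)·(8) = 64.
  So p(λ) = λ³ - 14λ² + 56λ - 64.
Step 2 — look for an integer root (rational root theorem: any rational root is an integer divisor of 64). Testing λ = 2:
  p(2) = 8 - 56 + 112 - 64 = 0  ✓
  Dividing out (λ - 2): p(λ) = (λ - 2)(λ² - 12λ + 32).
Step 3 — remaining eigenvalues from the quadratic λ² - 12λ + 32 = 0:
  Δ = 12² - 4·32 = 144 - 128 = 16,  λ = (12 ± √16)/2 = (12 ± 4)/2 = 8 or 4.
  Sorted: λ_1 = 8,  λ_2 = 4,  λ_3 = 2  (check: sum = 14 = tr ✓).

Step 4 — unit eigenvector for λ_1 = 8: v spans the null space of (Sigma - λ_1 I), whose rows are
  r_1 = (-2, 2, -2),  r_2 = (2, -4, 0),  r_3 = (-2, 0, -4).
  v is orthogonal to every row, so take v ∝ r_1 × r_2 = ((2)·(0) - (-2)·(-4), (-2)·(2) - (-2)·(0), (-2)·(-4) - (2)·(2)) = (-8, -4, 4).
  Rescale (divide by 4; multiply by -1 so the first nonzero entry is positive): u = (2, 1, -1).
  ||u|| = √((2)² + (1)² + (-1)²) = √(6) ≈ 2.4495,  v_1 = u/||u|| ≈ (0.8165, 0.4082, -0.4082) (||v_1|| = 1).

λ_1 = 8,  λ_2 = 4,  λ_3 = 2;  v_1 ≈ (0.8165, 0.4082, -0.4082)


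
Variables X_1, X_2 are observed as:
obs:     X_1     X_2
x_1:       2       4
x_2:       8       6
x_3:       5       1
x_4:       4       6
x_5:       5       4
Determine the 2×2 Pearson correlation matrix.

Step 1 — column means:
  mean(X_1) = (2 + 8 + 5 + 4 + 5) / 5 = 24/5 = 4.8
  mean(X_2) = (4 + 6 + 1 + 6 + 4) / 5 = 21/5 = 4.2

Step 2 — sample variances and covariances s[i,j] = (1/(n-1)) · Σ_k (x_{k,i} - mean_i) · (x_{k,j} - mean_j), with n-1 = 4:
  s[X_1,X_1] = ((-2.8)·(-2.8) + (3.2)·(3.2) + (0.2)·(0.2) + (-0.8)·(-0.8) + (0.2)·(0.2)) / 4 = 18.8/4 = 4.7
  s[X_1,X_2] = ((-2.8)·(-0.2) + (3.2)·(1.8) + (0.2)·(-3.2) + (-0.8)·(1.8) + (0.2)·(-0.2)) / 4 = 4.2/4 = 1.05
  s[X_2,X_2] = ((-0.2)·(-0.2) + (1.8)·(1.8) + (-3.2)·(-3.2) + (1.8)·(1.8) + (-0.2)·(-0.2)) / 4 = 16.8/4 = 4.2
  Sample standard deviations s_i = √(s[i,i]):
  s(X_1) = √(4.7) = 2.1679
  s(X_2) = √(4.2) = 2.0494

Step 3 — r_{ij} = s_{ij} / (s_i · s_j):
  r[X_1,X_1] = 1 (diagonal).
  r[X_1,X_2] = 1.05 / (2.1679 · 2.0494) = 1.05 / 4.443 = 0.2363
  r[X_2,X_2] = 1 (diagonal).

R is symmetric with unit diagonal. Assembling:

R = [[1, 0.2363],
 [0.2363, 1]]


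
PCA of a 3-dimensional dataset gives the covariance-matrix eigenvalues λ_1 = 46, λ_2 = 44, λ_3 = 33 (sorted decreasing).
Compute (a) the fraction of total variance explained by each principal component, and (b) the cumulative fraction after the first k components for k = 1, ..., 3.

Step 1 — total variance = trace(Sigma) = Σ λ_i = 46 + 44 + 33 = 123.

Step 2 — fraction explained by component i = λ_i / Σ λ:
  PC1: 46/123 = 0.374
  PC2: 44/123 = 0.3577
  PC3: 33/123 = 0.2683

Step 3 — cumulative fraction after k components = (λ_1 + ... + λ_k) / Σ λ:
  k = 1: 46/123 = 0.374
  k = 2: (46 + 44)/123 = 90/123 = 0.7317
  k = 3: (46 + 44 + 33)/123 = 123/123 = 1

Summary (fraction, with percent):

explained: PC1 0.374 (37.4%), PC2 0.3577 (35.77%), PC3 0.2683 (26.83%);  cumulative: 0.374, 0.7317, 1


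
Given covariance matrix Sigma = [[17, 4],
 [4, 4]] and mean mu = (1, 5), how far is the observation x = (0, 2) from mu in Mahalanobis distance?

Step 1 — centre the observation: (x - mu) = (-1, -3).

Step 2 — invert Sigma. det(Sigma) = 17·4 - (4)² = 52.
  Sigma^{-1} = (1/det) · [[d, -b], [-b, a]] = [[0.0769, -0.0769],
 [-0.0769, 0.3269]].

Step 3 — form the quadratic (x - mu)^T · Sigma^{-1} · (x - mu):
  Sigma^{-1} · (x - mu) = (0.1538, -0.9038).
  (x - mu)^T · [Sigma^{-1} · (x - mu)] = (-1)·(0.1538) + (-3)·(-0.9038) = 2.5577.

Step 4 — take square root: d = √(2.5577) ≈ 1.5993.

d(x, mu) = √(2.5577) ≈ 1.5993


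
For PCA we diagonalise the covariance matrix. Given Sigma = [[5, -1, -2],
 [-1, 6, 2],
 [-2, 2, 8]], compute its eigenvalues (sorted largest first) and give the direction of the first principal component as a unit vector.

Step 1 — characteristic polynomial p(λ) = det(λI - Sigma) = λ³ - tr·λ² + c_1·λ - det, where tr = trace, c_1 = sum of the principal 2×2 minors, det = det(Sigma):
  tr = 5 + 6 + 8 = 19,
  c_1 = (5·6 - (-1)²) + (5·8 - (-2)²) + (6·8 - (2)²) = 29 + 36 + 44 = 109,
  det = 5·(6·8 - (2)²) - (-1)·((-1)·8 - (2)·(-2)) + (-2)·((-1)·(2) - 6·(-2)) = 5·(44) - (-1)·(-4) + (-2)·(10) = 196.
  So p(λ) = λ³ - 19λ² + 109λ - 196.
Step 2 — look for an integer root (rational root theorem: any rational root is an integer divisor of 196). Testing λ = 4:
  p(4) = 64 - 304 + 436 - 196 = 0  ✓
  Dividing out (λ - 4): p(λ) = (λ - 4)(λ² - 15λ + 49).
Step 3 — remaining eigenvalues from the quadratic λ² - 15λ + 49 = 0:
  Δ = 15² - 4·49 = 225 - 196 = 29,  λ = (15 ± √29)/2 = (15 ± 5.3852)/2 ≈ 10.1926 or 4.8074.
  Sorted: λ_1 = 10.1926,  λ_2 = 4.8074,  λ_3 = 4  (check: sum = 19 = tr ✓).

Step 4 — unit eigenvector for λ_1 ≈ 10.1926: v spans the null space of (Sigma - λ_1 I), whose rows are
  r_1 = (-5.1926, -1, -2),  r_2 = (-1, -4.1926, 2),  r_3 = (-2, 2, -2.1926).
  v is orthogonal to every row, so take v ∝ r_1 × r_2 = ((-1)·(2) - (-2)·(-4.1926), (-2)·(-1) - (-5.1926)·(2), (-5.1926)·(-4.1926) - (-1)·(-1)) ≈ (-10.3852, 12.3852, 20.7703).
  Rescale (multiply by -1 so the first nonzero entry is positive): u = (10.3852, -12.3852, -20.7703).
  ||u|| = √((10.3852)² + (-12.3852)² + (-20.7703)²) = √(692.6505) ≈ 26.3183,  v_1 = u/||u|| ≈ (0.3946, -0.4706, -0.7892) (||v_1|| = 1).

λ_1 = 10.1926,  λ_2 = 4.8074,  λ_3 = 4;  v_1 ≈ (0.3946, -0.4706, -0.7892)


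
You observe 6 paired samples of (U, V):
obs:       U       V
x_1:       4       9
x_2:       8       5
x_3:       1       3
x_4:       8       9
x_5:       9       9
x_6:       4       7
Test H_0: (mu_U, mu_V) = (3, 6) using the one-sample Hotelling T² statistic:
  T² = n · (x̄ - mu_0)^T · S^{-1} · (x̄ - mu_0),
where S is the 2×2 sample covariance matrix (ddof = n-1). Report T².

Step 1 — sample mean vector:
  mean(U) = (4 + 8 + 1 + 8 + 9 + 4) / 6 = 34/6 = 5.6667
  mean(V) = (9 + 5 + 3 + 9 + 9 + 7) / 6 = 42/6 = 7
  x̄ = (5.6667, 7),  deviation x̄ - mu_0 = (5.6667, 7) - (3, 6) = (2.6667, 1).

Step 2 — sample covariance matrix, S[i,j] = (1/(n-1)) · Σ_k (x_{k,i} - mean_i) · (x_{k,j} - mean_j), divisor n-1 = 5:
  S[U,U] = ((-1.6667)·(-1.6667) + (2.3333)·(2.3333) + (-4.6667)·(-4.6667) + (2.3333)·(2.3333) + (3.3333)·(3.3333) + (-1.6667)·(-1.6667)) / 5 = 49.3333/5 = 9.8667
  S[U,V] = ((-1.6667)·(2) + (2.3333)·(-2) + (-4.6667)·(-4) + (2.3333)·(2) + (3.3333)·(2) + (-1.6667)·(0)) / 5 = 22/5 = 4.4
  S[V,V] = ((2)·(2) + (-2)·(-2) + (-4)·(-4) + (2)·(2) + (2)·(2) + (0)·(0)) / 5 = 32/5 = 6.4
  S = [[9.8667, 4.4],
 [4.4, 6.4]].

Step 3 — invert S. det(S) = 9.8667·6.4 - (4.4)² = 43.7867.
  S^{-1} = (1/det) · [[d, -b], [-b, a]] = [[0.1462, -0.1005],
 [-0.1005, 0.2253]].

Step 4 — quadratic form (x̄ - mu_0)^T · S^{-1} · (x̄ - mu_0):
  S^{-1} · (x̄ - mu_0) = (0.2893, -0.0426),
  (x̄ - mu_0)^T · [...] = (2.6667)·(0.2893) + (1)·(-0.0426) = 0.7288.

Step 5 — scale by n: T² = 6 · 0.7288 = 4.3727.

T² ≈ 4.3727


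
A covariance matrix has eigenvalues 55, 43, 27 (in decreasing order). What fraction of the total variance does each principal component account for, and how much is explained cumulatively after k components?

Step 1 — total variance = trace(Sigma) = Σ λ_i = 55 + 43 + 27 = 125.

Step 2 — fraction explained by component i = λ_i / Σ λ:
  PC1: 55/125 = 0.44
  PC2: 43/125 = 0.344
  PC3: 27/125 = 0.216

Step 3 — cumulative fraction after k components = (λ_1 + ... + λ_k) / Σ λ:
  k = 1: 55/125 = 0.44
  k = 2: (55 + 43)/125 = 98/125 = 0.784
  k = 3: (55 + 43 + 27)/125 = 125/125 = 1

Summary (fraction, with percent):

explained: PC1 0.44 (44%), PC2 0.344 (34.4%), PC3 0.216 (21.6%);  cumulative: 0.44, 0.784, 1


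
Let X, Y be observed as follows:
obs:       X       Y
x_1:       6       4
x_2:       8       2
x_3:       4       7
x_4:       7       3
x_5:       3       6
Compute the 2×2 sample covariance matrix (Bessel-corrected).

Step 1 — column means:
  mean(X) = (6 + 8 + 4 + 7 + 3) / 5 = 28/5 = 5.6
  mean(Y) = (4 + 2 + 7 + 3 + 6) / 5 = 22/5 = 4.4

Step 2 — sample covariance S[i,j] = (1/(n-1)) · Σ_k (x_{k,i} - mean_i) · (x_{k,j} - mean_j), with n-1 = 4.
  S[X,X] = ((0.4)·(0.4) + (2.4)·(2.4) + (-1.6)·(-1.6) + (1.4)·(1.4) + (-2.6)·(-2.6)) / 4 = 17.2/4 = 4.3
  S[X,Y] = ((0.4)·(-0.4) + (2.4)·(-2.4) + (-1.6)·(2.6) + (1.4)·(-1.4) + (-2.6)·(1.6)) / 4 = -16.2/4 = -4.05
  S[Y,Y] = ((-0.4)·(-0.4) + (-2.4)·(-2.4) + (2.6)·(2.6) + (-1.4)·(-1.4) + (1.6)·(1.6)) / 4 = 17.2/4 = 4.3

S is symmetric (S[j,i] = S[i,j]). Assembling:

S = [[4.3, -4.05],
 [-4.05, 4.3]]


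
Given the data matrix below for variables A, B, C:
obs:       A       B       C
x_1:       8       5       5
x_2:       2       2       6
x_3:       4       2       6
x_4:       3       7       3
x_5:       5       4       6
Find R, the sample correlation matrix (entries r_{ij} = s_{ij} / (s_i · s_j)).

Step 1 — column means:
  mean(A) = (8 + 2 + 4 + 3 + 5) / 5 = 22/5 = 4.4
  mean(B) = (5 + 2 + 2 + 7 + 4) / 5 = 20/5 = 4
  mean(C) = (5 + 6 + 6 + 3 + 6) / 5 = 26/5 = 5.2

Step 2 — sample variances and covariances s[i,j] = (1/(n-1)) · Σ_k (x_{k,i} - mean_i) · (x_{k,j} - mean_j), with n-1 = 4:
  s[A,A] = ((3.6)·(3.6) + (-2.4)·(-2.4) + (-0.4)·(-0.4) + (-1.4)·(-1.4) + (0.6)·(0.6)) / 4 = 21.2/4 = 5.3
  s[A,B] = ((3.6)·(1) + (-2.4)·(-2) + (-0.4)·(-2) + (-1.4)·(3) + (0.6)·(0)) / 4 = 5/4 = 1.25
  s[A,C] = ((3.6)·(-0.2) + (-2.4)·(0.8) + (-0.4)·(0.8) + (-1.4)·(-2.2) + (0.6)·(0.8)) / 4 = 0.6/4 = 0.15
  s[B,B] = ((1)·(1) + (-2)·(-2) + (-2)·(-2) + (3)·(3) + (0)·(0)) / 4 = 18/4 = 4.5
  s[B,C] = ((1)·(-0.2) + (-2)·(0.8) + (-2)·(0.8) + (3)·(-2.2) + (0)·(0.8)) / 4 = -10/4 = -2.5
  s[C,C] = ((-0.2)·(-0.2) + (0.8)·(0.8) + (0.8)·(0.8) + (-2.2)·(-2.2) + (0.8)·(0.8)) / 4 = 6.8/4 = 1.7
  Sample standard deviations s_i = √(s[i,i]):
  s(A) = √(5.3) = 2.3022
  s(B) = √(4.5) = 2.1213
  s(C) = √(1.7) = 1.3038

Step 3 — r_{ij} = s_{ij} / (s_i · s_j):
  r[A,A] = 1 (diagonal).
  r[A,B] = 1.25 / (2.3022 · 2.1213) = 1.25 / 4.8836 = 0.256
  r[A,C] = 0.15 / (2.3022 · 1.3038) = 0.15 / 3.0017 = 0.05
  r[B,B] = 1 (diagonal).
  r[B,C] = -2.5 / (2.1213 · 1.3038) = -2.5 / 2.7659 = -0.9039
  r[C,C] = 1 (diagonal).

R is symmetric with unit diagonal. Assembling:

R = [[1, 0.256, 0.05],
 [0.256, 1, -0.9039],
 [0.05, -0.9039, 1]]


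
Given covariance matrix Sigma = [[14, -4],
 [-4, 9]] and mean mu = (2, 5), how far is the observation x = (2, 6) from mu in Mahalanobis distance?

Step 1 — centre the observation: (x - mu) = (0, 1).

Step 2 — invert Sigma. det(Sigma) = 14·9 - (-4)² = 110.
  Sigma^{-1} = (1/det) · [[d, -b], [-b, a]] = [[0.0818, 0.0364],
 [0.0364, 0.1273]].

Step 3 — form the quadratic (x - mu)^T · Sigma^{-1} · (x - mu):
  Sigma^{-1} · (x - mu) = (0.0364, 0.1273).
  (x - mu)^T · [Sigma^{-1} · (x - mu)] = (0)·(0.0364) + (1)·(0.1273) = 0.1273.

Step 4 — take square root: d = √(0.1273) ≈ 0.3568.

d(x, mu) = √(0.1273) ≈ 0.3568


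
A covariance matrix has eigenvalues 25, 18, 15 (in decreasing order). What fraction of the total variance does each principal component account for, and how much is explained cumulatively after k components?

Step 1 — total variance = trace(Sigma) = Σ λ_i = 25 + 18 + 15 = 58.

Step 2 — fraction explained by component i = λ_i / Σ λ:
  PC1: 25/58 = 0.431
  PC2: 18/58 = 0.3103
  PC3: 15/58 = 0.2586

Step 3 — cumulative fraction after k components = (λ_1 + ... + λ_k) / Σ λ:
  k = 1: 25/58 = 0.431
  k = 2: (25 + 18)/58 = 43/58 = 0.7414
  k = 3: (25 + 18 + 15)/58 = 58/58 = 1

Summary (fraction, with percent):

explained: PC1 0.431 (43.1%), PC2 0.3103 (31.03%), PC3 0.2586 (25.86%);  cumulative: 0.431, 0.7414, 1


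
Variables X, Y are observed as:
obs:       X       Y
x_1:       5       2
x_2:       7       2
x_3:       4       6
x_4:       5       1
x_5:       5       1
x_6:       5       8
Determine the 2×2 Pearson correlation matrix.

Step 1 — column means:
  mean(X) = (5 + 7 + 4 + 5 + 5 + 5) / 6 = 31/6 = 5.1667
  mean(Y) = (2 + 2 + 6 + 1 + 1 + 8) / 6 = 20/6 = 3.3333

Step 2 — sample variances and covariances s[i,j] = (1/(n-1)) · Σ_k (x_{k,i} - mean_i) · (x_{k,j} - mean_j), with n-1 = 5:
  s[X,X] = ((-0.1667)·(-0.1667) + (1.8333)·(1.8333) + (-1.1667)·(-1.1667) + (-0.1667)·(-0.1667) + (-0.1667)·(-0.1667) + (-0.1667)·(-0.1667)) / 5 = 4.8333/5 = 0.9667
  s[X,Y] = ((-0.1667)·(-1.3333) + (1.8333)·(-1.3333) + (-1.1667)·(2.6667) + (-0.1667)·(-2.3333) + (-0.1667)·(-2.3333) + (-0.1667)·(4.6667)) / 5 = -5.3333/5 = -1.0667
  s[Y,Y] = ((-1.3333)·(-1.3333) + (-1.3333)·(-1.3333) + (2.6667)·(2.6667) + (-2.3333)·(-2.3333) + (-2.3333)·(-2.3333) + (4.6667)·(4.6667)) / 5 = 43.3333/5 = 8.6667
  Sample standard deviations s_i = √(s[i,i]):
  s(X) = √(0.9667) = 0.9832
  s(Y) = √(8.6667) = 2.9439

Step 3 — r_{ij} = s_{ij} / (s_i · s_j):
  r[X,X] = 1 (diagonal).
  r[X,Y] = -1.0667 / (0.9832 · 2.9439) = -1.0667 / 2.8944 = -0.3685
  r[Y,Y] = 1 (diagonal).

R is symmetric with unit diagonal. Assembling:

R = [[1, -0.3685],
 [-0.3685, 1]]


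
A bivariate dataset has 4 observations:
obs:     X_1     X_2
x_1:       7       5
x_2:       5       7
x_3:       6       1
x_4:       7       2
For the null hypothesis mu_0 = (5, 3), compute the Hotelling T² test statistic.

Step 1 — sample mean vector:
  mean(X_1) = (7 + 5 + 6 + 7) / 4 = 25/4 = 6.25
  mean(X_2) = (5 + 7 + 1 + 2) / 4 = 15/4 = 3.75
  x̄ = (6.25, 3.75),  deviation x̄ - mu_0 = (6.25, 3.75) - (5, 3) = (1.25, 0.75).

Step 2 — sample covariance matrix, S[i,j] = (1/(n-1)) · Σ_k (x_{k,i} - mean_i) · (x_{k,j} - mean_j), divisor n-1 = 3:
  S[X_1,X_1] = ((0.75)·(0.75) + (-1.25)·(-1.25) + (-0.25)·(-0.25) + (0.75)·(0.75)) / 3 = 2.75/3 = 0.9167
  S[X_1,X_2] = ((0.75)·(1.25) + (-1.25)·(3.25) + (-0.25)·(-2.75) + (0.75)·(-1.75)) / 3 = -3.75/3 = -1.25
  S[X_2,X_2] = ((1.25)·(1.25) + (3.25)·(3.25) + (-2.75)·(-2.75) + (-1.75)·(-1.75)) / 3 = 22.75/3 = 7.5833
  S = [[0.9167, -1.25],
 [-1.25, 7.5833]].

Step 3 — invert S. det(S) = 0.9167·7.5833 - (-1.25)² = 5.3889.
  S^{-1} = (1/det) · [[d, -b], [-b, a]] = [[1.4072, 0.232],
 [0.232, 0.1701]].

Step 4 — quadratic form (x̄ - mu_0)^T · S^{-1} · (x̄ - mu_0):
  S^{-1} · (x̄ - mu_0) = (1.933, 0.4175),
  (x̄ - mu_0)^T · [...] = (1.25)·(1.933) + (0.75)·(0.4175) = 2.7294.

Step 5 — scale by n: T² = 4 · 2.7294 = 10.9175.

T² ≈ 10.9175


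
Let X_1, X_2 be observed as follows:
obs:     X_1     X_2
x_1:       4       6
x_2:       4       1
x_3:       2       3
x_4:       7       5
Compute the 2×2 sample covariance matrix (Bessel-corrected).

Step 1 — column means:
  mean(X_1) = (4 + 4 + 2 + 7) / 4 = 17/4 = 4.25
  mean(X_2) = (6 + 1 + 3 + 5) / 4 = 15/4 = 3.75

Step 2 — sample covariance S[i,j] = (1/(n-1)) · Σ_k (x_{k,i} - mean_i) · (x_{k,j} - mean_j), with n-1 = 3.
  S[X_1,X_1] = ((-0.25)·(-0.25) + (-0.25)·(-0.25) + (-2.25)·(-2.25) + (2.75)·(2.75)) / 3 = 12.75/3 = 4.25
  S[X_1,X_2] = ((-0.25)·(2.25) + (-0.25)·(-2.75) + (-2.25)·(-0.75) + (2.75)·(1.25)) / 3 = 5.25/3 = 1.75
  S[X_2,X_2] = ((2.25)·(2.25) + (-2.75)·(-2.75) + (-0.75)·(-0.75) + (1.25)·(1.25)) / 3 = 14.75/3 = 4.9167

S is symmetric (S[j,i] = S[i,j]). Assembling:

S = [[4.25, 1.75],
 [1.75, 4.9167]]


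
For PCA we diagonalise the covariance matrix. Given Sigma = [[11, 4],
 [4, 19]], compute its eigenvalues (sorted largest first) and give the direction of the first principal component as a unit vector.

Step 1 — characteristic polynomial of 2×2 Sigma:
  det(Sigma - λI) = λ² - trace · λ + det = 0.
  trace = 11 + 19 = 30, det = 11·19 - (4)² = 193.
Step 2 — discriminant:
  Δ = trace² - 4·det = 900 - 772 = 128.
Step 3 — eigenvalues:
  λ = (trace ± √Δ)/2 = (30 ± 11.3137)/2,
  λ_1 = 20.6569,  λ_2 = 9.3431.

Step 4 — unit eigenvector for λ_1: solve (Sigma - λ_1 I)v = 0. First row:
  (11 - 20.6569)·v_x + (4)·v_y = 0, i.e. (-9.6569)·v_x + (4)·v_y = 0,
  so v ∝ (b, λ_1 - a) = (4, 9.6569) = u.
  ||u|| = √((4)² + (9.6569)²) = √(109.2548) ≈ 10.4525,
  v_1 = u/||u|| ≈ (0.3827, 0.9239) (||v_1|| = 1).

λ_1 = 20.6569,  λ_2 = 9.3431;  v_1 ≈ (0.3827, 0.9239)


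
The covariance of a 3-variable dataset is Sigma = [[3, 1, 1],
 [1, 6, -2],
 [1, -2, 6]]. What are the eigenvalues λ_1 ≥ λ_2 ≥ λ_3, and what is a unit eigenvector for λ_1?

Step 1 — characteristic polynomial p(λ) = det(λI - Sigma) = λ³ - tr·λ² + c_1·λ - det, where tr = trace, c_1 = sum of the principal 2×2 minors, det = det(Sigma):
  tr = 3 + 6 + 6 = 15,
  c_1 = (3·6 - (1)²) + (3·6 - (1)²) + (6·6 - (-2)²) = 17 + 17 + 32 = 66,
  det = 3·(6·6 - (-2)²) - (1)·((1)·6 - (-2)·(1)) + (1)·((1)·(-2) - 6·(1)) = 3·(32) - (1)·(8) + (1)·(-8) = 80.
  So p(λ) = λ³ - 15λ² + 66λ - 80.
Step 2 — look for an integer root (rational root theorem: any rational root is an integer divisor of 80). Testing λ = 2:
  p(2) = 8 - 60 + 132 - 80 = 0  ✓
  Dividing out (λ - 2): p(λ) = (λ - 2)(λ² - 13λ + 40).
Step 3 — remaining eigenvalues from the quadratic λ² - 13λ + 40 = 0:
  Δ = 13² - 4·40 = 169 - 160 = 9,  λ = (13 ± √9)/2 = (13 ± 3)/2 = 8 or 5.
  Sorted: λ_1 = 8,  λ_2 = 5,  λ_3 = 2  (check: sum = 15 = tr ✓).

Step 4 — unit eigenvector for λ_1 = 8: v spans the null space of (Sigma - λ_1 I), whose rows are
  r_1 = (-5, 1, 1),  r_2 = (1, -2, -2),  r_3 = (1, -2, -2).
  v is orthogonal to every row, so take v ∝ r_1 × r_2 = ((1)·(-2) - (1)·(-2), (1)·(1) - (-5)·(-2), (-5)·(-2) - (1)·(1)) = (0, -9, 9).
  Rescale (divide by 9; multiply by -1 so the first nonzero entry is positive): u = (0, 1, -1).
  ||u|| = √((0)² + (1)² + (-1)²) = √(2) ≈ 1.4142,  v_1 = u/||u|| ≈ (0, 0.7071, -0.7071) (||v_1|| = 1).

λ_1 = 8,  λ_2 = 5,  λ_3 = 2;  v_1 ≈ (0, 0.7071, -0.7071)
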